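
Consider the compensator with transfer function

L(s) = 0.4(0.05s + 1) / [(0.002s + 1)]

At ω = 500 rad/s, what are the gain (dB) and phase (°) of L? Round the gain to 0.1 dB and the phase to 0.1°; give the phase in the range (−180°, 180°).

17.0 dB, 42.7°

At ω = 500 rad/s:
zero (1 + j500·0.05) = 1 + j25 → |·| ≈ 25.02, ∠ ≈ 87.71°
pole (1 + j500·0.002) = 1 + j1 → |·| ≈ 1.4142, ∠ ≈ 45.00°
|L| = 0.4 · 25.02 / (1.4142) ≈ 7.0768
Gain = 20 log₁₀(7.0768) ≈ 17.00 dB
∠L = (87.71°) − (45.00°) = 42.71°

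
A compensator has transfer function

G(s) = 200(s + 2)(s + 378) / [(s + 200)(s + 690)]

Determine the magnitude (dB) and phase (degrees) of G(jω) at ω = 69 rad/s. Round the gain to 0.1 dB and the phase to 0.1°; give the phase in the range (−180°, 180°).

At s = jω = j69:
zero (s+2): 2 + j69 → |·| = √(2²+69²) = √4765 ≈ 69.029, ∠ = arctan(69/2) ≈ 88.34°
zero (s+378): 378 + j69 → |·| = √(378²+69²) = √147645 ≈ 384.25, ∠ = arctan(69/378) ≈ 10.34°
pole (s+200): 200 + j69 → |·| = √(200²+69²) = √44761 ≈ 211.57, ∠ = arctan(69/200) ≈ 19.03°
pole (s+690): 690 + j69 → |·| = √(690²+69²) = √480861 ≈ 693.44, ∠ = arctan(69/690) ≈ 5.71°
|G| = 200 · 26524 / 1.4671e+05 ≈ 36.158
Gain = 20 log₁₀(36.158) ≈ 31.16 dB
∠G = 98.68° − 24.74° = 73.94°

31.2 dB, 73.9°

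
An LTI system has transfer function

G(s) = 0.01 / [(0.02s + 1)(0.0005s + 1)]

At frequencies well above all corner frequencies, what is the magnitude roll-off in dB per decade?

Each pole contributes −20 dB/decade at high frequency; each zero contributes +20 dB/decade.
Net: 0 zero(s) − 2 pole(s) → -40 dB/decade.

-40 dB/decade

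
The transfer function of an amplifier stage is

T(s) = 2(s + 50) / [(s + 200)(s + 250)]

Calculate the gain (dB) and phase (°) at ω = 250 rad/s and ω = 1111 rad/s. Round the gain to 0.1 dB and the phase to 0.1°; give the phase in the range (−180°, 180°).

At s = jω = j250:
zero (s+50): 50 + j250 → |·| = √(50²+250²) = √65000 ≈ 254.95, ∠ = arctan(250/50) ≈ 78.69°
pole (s+200): 200 + j250 → |·| = √(200²+250²) = √102500 ≈ 320.16, ∠ = arctan(250/200) ≈ 51.34°
pole (s+250): 250 + j250 → |·| = √(250²+250²) = √125000 ≈ 353.55, ∠ = arctan(250/250) ≈ 45.00°
|T| = 2 · 254.95 / 1.1319e+05 ≈ 0.0045048
Gain = 20 log₁₀(0.0045048) ≈ -46.93 dB
∠T = 78.69° − 96.34° = -17.65°

At s = jω = j1111:
zero (s+50): 50 + j1111 → |·| = √(50²+1111²) = √1236821 ≈ 1112.1, ∠ = arctan(1111/50) ≈ 87.42°
pole (s+200): 200 + j1111 → |·| = √(200²+1111²) = √1274321 ≈ 1128.9, ∠ = arctan(1111/200) ≈ 79.80°
pole (s+250): 250 + j1111 → |·| = √(250²+1111²) = √1296821 ≈ 1138.8, ∠ = arctan(1111/250) ≈ 77.32°
|T| = 2 · 1112.1 / 1.2856e+06 ≈ 0.0017301
Gain = 20 log₁₀(0.0017301) ≈ -55.24 dB
∠T = 87.42° − 157.12° = -69.70°

ω = 250: -46.9 dB, -17.7°; ω = 1111: -55.2 dB, -69.7°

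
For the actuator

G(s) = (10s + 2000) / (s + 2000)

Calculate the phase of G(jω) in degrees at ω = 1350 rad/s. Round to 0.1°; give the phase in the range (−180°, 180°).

Substitute s = j1350:
Numerator: 10(j1350) + 2000 = 2000 + j13500
Denominator: (j1350) + 2000 = 2000 + j1350
|N| = √(2000² + 13500²) ≈ 13647, ∠N ≈ 81.57°
|D| = √(2000² + 1350²) ≈ 2413, ∠D ≈ 34.02°
∠G = 81.57° − 34.02° = 47.55°

47.6°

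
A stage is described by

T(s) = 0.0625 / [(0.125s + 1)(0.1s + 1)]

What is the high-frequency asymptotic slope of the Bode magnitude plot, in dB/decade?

-40 dB/decade

Each pole contributes −20 dB/decade at high frequency; each zero contributes +20 dB/decade.
Net: 0 zero(s) − 2 pole(s) → -40 dB/decade.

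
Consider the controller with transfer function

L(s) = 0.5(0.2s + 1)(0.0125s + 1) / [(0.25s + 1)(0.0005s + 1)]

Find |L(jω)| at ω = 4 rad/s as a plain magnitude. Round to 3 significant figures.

At ω = 4 rad/s:
zero (1 + j4·0.2) = 1 + j0.8 → |·| ≈ 1.2806, ∠ ≈ 38.66°
zero (1 + j4·0.0125) = 1 + j0.05 → |·| ≈ 1.0012, ∠ ≈ 2.86°
pole (1 + j4·0.25) = 1 + j1 → |·| ≈ 1.4142, ∠ ≈ 45.00°
pole (1 + j4·0.0005) = 1 + j0.002 → |·| ≈ 1, ∠ ≈ 0.11°
|L| = 0.5 · 1.2806 · 1.0012 / (1.4142 · 1) ≈ 0.45331

0.453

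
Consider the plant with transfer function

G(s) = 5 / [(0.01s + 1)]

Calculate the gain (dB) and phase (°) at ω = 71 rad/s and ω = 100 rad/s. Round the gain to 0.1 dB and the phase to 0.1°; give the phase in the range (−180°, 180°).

At ω = 71 rad/s:
pole (1 + j71·0.01) = 1 + j0.71 → |·| ≈ 1.2264, ∠ ≈ 35.37°
|G| = 5 · 1 / (1.2264) ≈ 4.077
Gain = 20 log₁₀(4.077) ≈ 12.21 dB
∠G = (0°) − (35.37°) = -35.37°

At ω = 100 rad/s:
pole (1 + j100·0.01) = 1 + j1 → |·| ≈ 1.4142, ∠ ≈ 45.00°
|G| = 5 · 1 / (1.4142) ≈ 3.5356
Gain = 20 log₁₀(3.5356) ≈ 10.97 dB
∠G = (0°) − (45.00°) = -45.00°

ω = 71: 12.2 dB, -35.4°; ω = 100: 11.0 dB, -45.0°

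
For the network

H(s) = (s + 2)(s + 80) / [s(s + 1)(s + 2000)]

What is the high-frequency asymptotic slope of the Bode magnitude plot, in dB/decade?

-20 dB/decade

Each pole contributes −20 dB/decade at high frequency; each zero contributes +20 dB/decade.
Net: 2 zero(s) − 3 pole(s) → -20 dB/decade.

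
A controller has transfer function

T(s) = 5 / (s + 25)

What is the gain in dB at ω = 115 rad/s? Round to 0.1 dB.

At s = jω = j115:
pole (s+25): 25 + j115 → |·| = √(25²+115²) = √13850 ≈ 117.69, ∠ = arctan(115/25) ≈ 77.74°
|T| = 5 / 117.69 ≈ 0.042484
Gain = 20 log₁₀(0.042484) ≈ -27.44 dB

-27.4 dB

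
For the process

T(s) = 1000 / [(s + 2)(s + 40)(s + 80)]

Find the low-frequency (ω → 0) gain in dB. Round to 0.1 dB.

-16.1 dB

T(0) = 1000 / (2·40·80) = 0.15625
20 log₁₀(0.15625) ≈ -16.12 dB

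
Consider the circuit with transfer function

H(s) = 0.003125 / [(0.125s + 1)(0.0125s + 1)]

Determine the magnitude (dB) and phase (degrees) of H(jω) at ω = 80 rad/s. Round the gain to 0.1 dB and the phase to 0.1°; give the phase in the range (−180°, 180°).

-73.2 dB, -129.3°

At ω = 80 rad/s:
pole (1 + j80·0.125) = 1 + j10 → |·| ≈ 10.05, ∠ ≈ 84.29°
pole (1 + j80·0.0125) = 1 + j1 → |·| ≈ 1.4142, ∠ ≈ 45.00°
|H| = 0.003125 · 1 / (10.05 · 1.4142) ≈ 0.00021987
Gain = 20 log₁₀(0.00021987) ≈ -73.16 dB
∠H = (0°) − (84.29° + 45.00°) = -129.29°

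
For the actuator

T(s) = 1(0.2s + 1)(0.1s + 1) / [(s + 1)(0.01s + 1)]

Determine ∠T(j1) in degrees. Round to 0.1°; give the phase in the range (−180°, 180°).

At ω = 1 rad/s:
zero (1 + j1·0.2) = 1 + j0.2 → |·| ≈ 1.0198, ∠ ≈ 11.31°
zero (1 + j1·0.1) = 1 + j0.1 → |·| ≈ 1.005, ∠ ≈ 5.71°
pole (1 + j1·1) = 1 + j1 → |·| ≈ 1.4142, ∠ ≈ 45.00°
pole (1 + j1·0.01) = 1 + j0.01 → |·| ≈ 1, ∠ ≈ 0.57°
∠T = (11.31° + 5.71°) − (45.00° + 0.57°) = -28.55°

-28.6°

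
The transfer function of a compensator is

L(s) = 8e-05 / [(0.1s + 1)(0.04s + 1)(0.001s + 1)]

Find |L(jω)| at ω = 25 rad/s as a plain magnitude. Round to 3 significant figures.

2.10e-05

At ω = 25 rad/s:
pole (1 + j25·0.1) = 1 + j2.5 → |·| ≈ 2.6926, ∠ ≈ 68.20°
pole (1 + j25·0.04) = 1 + j1 → |·| ≈ 1.4142, ∠ ≈ 45.00°
pole (1 + j25·0.001) = 1 + j0.025 → |·| ≈ 1.0003, ∠ ≈ 1.43°
|L| = 8e-05 · 1 / (2.6926 · 1.4142 · 1.0003) ≈ 2.1003e-05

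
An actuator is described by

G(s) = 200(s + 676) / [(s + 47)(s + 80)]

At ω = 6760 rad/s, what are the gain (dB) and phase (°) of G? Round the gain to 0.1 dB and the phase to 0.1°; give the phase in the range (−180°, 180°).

At s = jω = j6760:
zero (s+676): 676 + j6760 → |·| = √(676²+6760²) = √46154576 ≈ 6793.7, ∠ = arctan(6760/676) ≈ 84.29°
pole (s+47): 47 + j6760 → |·| = √(47²+6760²) = √45699809 ≈ 6760.2, ∠ = arctan(6760/47) ≈ 89.60°
pole (s+80): 80 + j6760 → |·| = √(80²+6760²) = √45704000 ≈ 6760.5, ∠ = arctan(6760/80) ≈ 89.32°
|G| = 200 · 6793.7 / 4.5702e+07 ≈ 0.02973
Gain = 20 log₁₀(0.02973) ≈ -30.54 dB
∠G = 84.29° − 178.92° = -94.63°

-30.5 dB, -94.6°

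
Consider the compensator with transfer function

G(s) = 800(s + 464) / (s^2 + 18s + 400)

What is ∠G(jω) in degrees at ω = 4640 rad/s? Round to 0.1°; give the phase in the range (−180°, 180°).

-95.5°

At s = jω = j4640:
zero (s+464): 464 + j4640 → |·| = √(464²+4640²) = √21744896 ≈ 4663.1, ∠ = arctan(4640/464) ≈ 84.29°
quadratic: (j4640)² + 18·j4640 + 400 = -21529200 + j83520 → |·| ≈ 2.1529e+07, ∠ ≈ 179.78°
∠G = 84.29° − 179.78° = -95.49°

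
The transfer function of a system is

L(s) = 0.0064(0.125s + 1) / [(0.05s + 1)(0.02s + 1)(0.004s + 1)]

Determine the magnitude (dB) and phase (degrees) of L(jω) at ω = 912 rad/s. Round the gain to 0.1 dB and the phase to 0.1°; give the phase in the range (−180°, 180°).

-72.7 dB, -160.8°

At ω = 912 rad/s:
zero (1 + j912·0.125) = 1 + j114 → |·| ≈ 114, ∠ ≈ 89.50°
pole (1 + j912·0.05) = 1 + j45.6 → |·| ≈ 45.611, ∠ ≈ 88.74°
pole (1 + j912·0.02) = 1 + j18.24 → |·| ≈ 18.267, ∠ ≈ 86.86°
pole (1 + j912·0.004) = 1 + j3.648 → |·| ≈ 3.7826, ∠ ≈ 74.67°
|L| = 0.0064 · 114 / (45.611 · 18.267 · 3.7826) ≈ 0.0002315
Gain = 20 log₁₀(0.0002315) ≈ -72.71 dB
∠L = (89.50°) − (88.74° + 86.86° + 74.67°) = -160.77°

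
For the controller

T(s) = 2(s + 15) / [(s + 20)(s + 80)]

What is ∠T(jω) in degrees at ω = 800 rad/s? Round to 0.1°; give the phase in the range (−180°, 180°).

-83.9°

At s = jω = j800:
zero (s+15): 15 + j800 → |·| = √(15²+800²) = √640225 ≈ 800.14, ∠ = arctan(800/15) ≈ 88.93°
pole (s+20): 20 + j800 → |·| = √(20²+800²) = √640400 ≈ 800.25, ∠ = arctan(800/20) ≈ 88.57°
pole (s+80): 80 + j800 → |·| = √(80²+800²) = √646400 ≈ 803.99, ∠ = arctan(800/80) ≈ 84.29°
∠T = 88.93° − 172.86° = -83.93°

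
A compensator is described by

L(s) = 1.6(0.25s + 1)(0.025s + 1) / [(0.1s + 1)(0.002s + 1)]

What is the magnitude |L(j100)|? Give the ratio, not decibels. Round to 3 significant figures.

10.5

At ω = 100 rad/s:
zero (1 + j100·0.25) = 1 + j25 → |·| ≈ 25.02, ∠ ≈ 87.71°
zero (1 + j100·0.025) = 1 + j2.5 → |·| ≈ 2.6926, ∠ ≈ 68.20°
pole (1 + j100·0.1) = 1 + j10 → |·| ≈ 10.05, ∠ ≈ 84.29°
pole (1 + j100·0.002) = 1 + j0.2 → |·| ≈ 1.0198, ∠ ≈ 11.31°
|L| = 1.6 · 25.02 · 2.6926 / (10.05 · 1.0198) ≈ 10.517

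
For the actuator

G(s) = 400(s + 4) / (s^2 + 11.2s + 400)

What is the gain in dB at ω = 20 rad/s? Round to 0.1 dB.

At s = jω = j20:
zero (s+4): 4 + j20 → |·| = √(4²+20²) = √416 ≈ 20.396, ∠ = arctan(20/4) ≈ 78.69°
quadratic: (j20)² + 11.2·j20 + 400 = 0 + j224 → |·| ≈ 224, ∠ ≈ 90.00°
|G| = 400 · 20.396 / 224 ≈ 36.421
Gain = 20 log₁₀(36.421) ≈ 31.23 dB

31.2 dB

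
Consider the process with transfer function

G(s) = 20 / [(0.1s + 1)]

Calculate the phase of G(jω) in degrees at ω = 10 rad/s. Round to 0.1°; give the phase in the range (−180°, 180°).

At ω = 10 rad/s:
pole (1 + j10·0.1) = 1 + j1 → |·| ≈ 1.4142, ∠ ≈ 45.00°
∠G = (0°) − (45.00°) = -45.00°

-45.0°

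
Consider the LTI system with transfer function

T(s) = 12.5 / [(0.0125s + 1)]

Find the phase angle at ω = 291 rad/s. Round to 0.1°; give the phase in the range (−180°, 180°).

At ω = 291 rad/s:
pole (1 + j291·0.0125) = 1 + j3.6375 → |·| ≈ 3.7725, ∠ ≈ 74.63°
∠T = (0°) − (74.63°) = -74.63°

-74.6°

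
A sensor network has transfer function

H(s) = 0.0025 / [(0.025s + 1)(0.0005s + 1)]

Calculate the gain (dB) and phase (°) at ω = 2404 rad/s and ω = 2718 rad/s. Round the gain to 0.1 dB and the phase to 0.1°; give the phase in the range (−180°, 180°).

At ω = 2404 rad/s:
pole (1 + j2404·0.025) = 1 + j60.1 → |·| ≈ 60.108, ∠ ≈ 89.05°
pole (1 + j2404·0.0005) = 1 + j1.202 → |·| ≈ 1.5636, ∠ ≈ 50.24°
|H| = 0.0025 · 1 / (60.108 · 1.5636) ≈ 2.66e-05
Gain = 20 log₁₀(2.66e-05) ≈ -91.50 dB
∠H = (0°) − (89.05° + 50.24°) = -139.29°

At ω = 2718 rad/s:
pole (1 + j2718·0.025) = 1 + j67.95 → |·| ≈ 67.957, ∠ ≈ 89.16°
pole (1 + j2718·0.0005) = 1 + j1.359 → |·| ≈ 1.6873, ∠ ≈ 53.65°
|H| = 0.0025 · 1 / (67.957 · 1.6873) ≈ 2.1803e-05
Gain = 20 log₁₀(2.1803e-05) ≈ -93.23 dB
∠H = (0°) − (89.16° + 53.65°) = -142.81°

ω = 2404: -91.5 dB, -139.3°; ω = 2718: -93.2 dB, -142.8°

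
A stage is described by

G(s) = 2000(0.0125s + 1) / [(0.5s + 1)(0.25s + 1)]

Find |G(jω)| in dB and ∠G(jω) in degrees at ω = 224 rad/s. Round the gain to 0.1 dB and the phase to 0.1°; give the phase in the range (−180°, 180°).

-0.5 dB, -108.1°

At ω = 224 rad/s:
zero (1 + j224·0.0125) = 1 + j2.8 → |·| ≈ 2.9732, ∠ ≈ 70.35°
pole (1 + j224·0.5) = 1 + j112 → |·| ≈ 112, ∠ ≈ 89.49°
pole (1 + j224·0.25) = 1 + j56 → |·| ≈ 56.009, ∠ ≈ 88.98°
|G| = 2000 · 2.9732 / (112 · 56.009) ≈ 0.94793
Gain = 20 log₁₀(0.94793) ≈ -0.46 dB
∠G = (70.35°) − (89.49° + 88.98°) = -108.12°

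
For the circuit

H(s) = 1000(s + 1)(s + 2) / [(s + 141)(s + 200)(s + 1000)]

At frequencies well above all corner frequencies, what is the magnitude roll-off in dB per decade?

Each pole contributes −20 dB/decade at high frequency; each zero contributes +20 dB/decade.
Net: 2 zero(s) − 3 pole(s) → -20 dB/decade.

-20 dB/decade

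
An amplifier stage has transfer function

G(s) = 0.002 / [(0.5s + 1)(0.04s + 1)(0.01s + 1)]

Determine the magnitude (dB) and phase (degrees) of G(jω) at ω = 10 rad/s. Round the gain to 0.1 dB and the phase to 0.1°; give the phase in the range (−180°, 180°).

At ω = 10 rad/s:
pole (1 + j10·0.5) = 1 + j5 → |·| ≈ 5.099, ∠ ≈ 78.69°
pole (1 + j10·0.04) = 1 + j0.4 → |·| ≈ 1.077, ∠ ≈ 21.80°
pole (1 + j10·0.01) = 1 + j0.1 → |·| ≈ 1.005, ∠ ≈ 5.71°
|G| = 0.002 · 1 / (5.099 · 1.077 · 1.005) ≈ 0.00036238
Gain = 20 log₁₀(0.00036238) ≈ -68.82 dB
∠G = (0°) − (78.69° + 21.80° + 5.71°) = -106.20°

-68.8 dB, -106.2°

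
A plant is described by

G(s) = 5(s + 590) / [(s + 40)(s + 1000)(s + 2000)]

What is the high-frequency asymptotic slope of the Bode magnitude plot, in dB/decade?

Each pole contributes −20 dB/decade at high frequency; each zero contributes +20 dB/decade.
Net: 1 zero(s) − 3 pole(s) → -40 dB/decade.

-40 dB/decade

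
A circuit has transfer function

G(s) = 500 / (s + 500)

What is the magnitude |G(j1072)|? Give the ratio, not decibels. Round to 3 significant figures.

0.423

Substitute s = j1072:
Numerator: 500 = 500 + j0
Denominator: (j1072) + 500 = 500 + j1072
|N| = √(500² + 0²) ≈ 500, ∠N ≈ 0.00°
|D| = √(500² + 1072²) ≈ 1182.9, ∠D ≈ 64.99°
|G| = 500 / 1182.9 ≈ 0.42269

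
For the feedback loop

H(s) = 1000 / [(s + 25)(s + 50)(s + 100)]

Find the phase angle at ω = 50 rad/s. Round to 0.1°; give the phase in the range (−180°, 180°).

At s = jω = j50:
pole (s+25): 25 + j50 → |·| = √(25²+50²) = √3125 ≈ 55.902, ∠ = arctan(50/25) ≈ 63.43°
pole (s+50): 50 + j50 → |·| = √(50²+50²) = √5000 ≈ 70.711, ∠ = arctan(50/50) ≈ 45.00°
pole (s+100): 100 + j50 → |·| = √(100²+50²) = √12500 ≈ 111.8, ∠ = arctan(50/100) ≈ 26.57°
∠H = 0.00° − 135.00° = -135.00°

-135.0°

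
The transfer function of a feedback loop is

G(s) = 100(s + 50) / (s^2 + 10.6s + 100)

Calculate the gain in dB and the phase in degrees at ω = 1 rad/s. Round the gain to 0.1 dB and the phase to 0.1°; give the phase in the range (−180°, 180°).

34.0 dB, -5.0°

At s = jω = j1:
zero (s+50): 50 + j1 → |·| = √(50²+1²) = √2501 ≈ 50.01, ∠ = arctan(1/50) ≈ 1.15°
quadratic: (j1)² + 10.6·j1 + 100 = 99 + j10.6 → |·| ≈ 99.566, ∠ ≈ 6.11°
|G| = 100 · 50.01 / 99.566 ≈ 50.228
Gain = 20 log₁₀(50.228) ≈ 34.02 dB
∠G = 1.15° − 6.11° = -4.96°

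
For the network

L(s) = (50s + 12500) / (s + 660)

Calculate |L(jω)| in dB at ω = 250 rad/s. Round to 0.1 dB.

Substitute s = j250:
Numerator: 50(j250) + 12500 = 12500 + j12500
Denominator: (j250) + 660 = 660 + j250
|N| = √(12500² + 12500²) ≈ 17678, ∠N ≈ 45.00°
|D| = √(660² + 250²) ≈ 705.76, ∠D ≈ 20.75°
|L| = 17678 / 705.76 ≈ 25.048
Gain = 20 log₁₀(25.048) ≈ 27.98 dB

28.0 dB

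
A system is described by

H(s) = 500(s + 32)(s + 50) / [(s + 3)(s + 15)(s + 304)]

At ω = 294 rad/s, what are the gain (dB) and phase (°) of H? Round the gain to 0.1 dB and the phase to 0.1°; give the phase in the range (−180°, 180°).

1.6 dB, -56.4°

At s = jω = j294:
zero (s+32): 32 + j294 → |·| = √(32²+294²) = √87460 ≈ 295.74, ∠ = arctan(294/32) ≈ 83.79°
zero (s+50): 50 + j294 → |·| = √(50²+294²) = √88936 ≈ 298.22, ∠ = arctan(294/50) ≈ 80.35°
pole (s+3): 3 + j294 → |·| = √(3²+294²) = √86445 ≈ 294.02, ∠ = arctan(294/3) ≈ 89.42°
pole (s+15): 15 + j294 → |·| = √(15²+294²) = √86661 ≈ 294.38, ∠ = arctan(294/15) ≈ 87.08°
pole (s+304): 304 + j294 → |·| = √(304²+294²) = √178852 ≈ 422.91, ∠ = arctan(294/304) ≈ 44.04°
|H| = 500 · 88196 / 3.6604e+07 ≈ 1.2047
Gain = 20 log₁₀(1.2047) ≈ 1.62 dB
∠H = 164.14° − 220.54° = -56.40°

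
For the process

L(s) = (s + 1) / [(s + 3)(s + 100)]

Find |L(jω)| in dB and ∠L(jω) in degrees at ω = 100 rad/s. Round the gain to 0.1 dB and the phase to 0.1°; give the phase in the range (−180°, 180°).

At s = jω = j100:
zero (s+1): 1 + j100 → |·| = √(1²+100²) = √10001 ≈ 100, ∠ = arctan(100/1) ≈ 89.43°
pole (s+3): 3 + j100 → |·| = √(3²+100²) = √10009 ≈ 100.04, ∠ = arctan(100/3) ≈ 88.28°
pole (s+100): 100 + j100 → |·| = √(100²+100²) = √20000 ≈ 141.42, ∠ = arctan(100/100) ≈ 45.00°
|L| = 1 · 100 / 14148 ≈ 0.0070681
Gain = 20 log₁₀(0.0070681) ≈ -43.01 dB
∠L = 89.43° − 133.28° = -43.85°

-43.0 dB, -43.9°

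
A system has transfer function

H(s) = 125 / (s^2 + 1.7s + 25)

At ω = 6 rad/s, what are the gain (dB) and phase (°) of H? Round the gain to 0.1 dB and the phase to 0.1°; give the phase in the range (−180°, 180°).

At s = jω = j6:
quadratic: (j6)² + 1.7·j6 + 25 = -11 + j10.2 → |·| ≈ 15.001, ∠ ≈ 137.16°
|H| = 125 / 15.001 ≈ 8.3328
Gain = 20 log₁₀(8.3328) ≈ 18.42 dB
∠H = 0.00° − 137.16° = -137.16°

18.4 dB, -137.2°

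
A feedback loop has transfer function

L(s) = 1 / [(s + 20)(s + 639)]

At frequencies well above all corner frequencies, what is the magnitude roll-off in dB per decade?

Each pole contributes −20 dB/decade at high frequency; each zero contributes +20 dB/decade.
Net: 0 zero(s) − 2 pole(s) → -40 dB/decade.

-40 dB/decade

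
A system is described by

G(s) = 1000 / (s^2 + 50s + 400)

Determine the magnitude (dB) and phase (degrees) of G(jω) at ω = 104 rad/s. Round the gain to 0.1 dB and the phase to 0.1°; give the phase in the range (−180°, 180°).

-21.3 dB, -153.5°

Substitute s = j104:
Numerator: 1000 = 1000 + j0
Denominator: (j104)^2 + 50(j104) + 400 = -10416 + j5200
|N| = √(1000² + 0²) ≈ 1000, ∠N ≈ 0.00°
|D| = √(10416² + 5200²) ≈ 11642, ∠D ≈ 153.47°
|G| = 1000 / 11642 ≈ 0.085896
Gain = 20 log₁₀(0.085896) ≈ -21.32 dB
∠G = 0.00° − 153.47° = -153.47°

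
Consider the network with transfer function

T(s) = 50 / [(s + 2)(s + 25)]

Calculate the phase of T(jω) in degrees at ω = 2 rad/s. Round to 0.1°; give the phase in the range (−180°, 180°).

-49.6°

At s = jω = j2:
pole (s+2): 2 + j2 → |·| = √(2²+2²) = √8 ≈ 2.8284, ∠ = arctan(2/2) ≈ 45.00°
pole (s+25): 25 + j2 → |·| = √(25²+2²) = √629 ≈ 25.08, ∠ = arctan(2/25) ≈ 4.57°
∠T = 0.00° − 49.57° = -49.57°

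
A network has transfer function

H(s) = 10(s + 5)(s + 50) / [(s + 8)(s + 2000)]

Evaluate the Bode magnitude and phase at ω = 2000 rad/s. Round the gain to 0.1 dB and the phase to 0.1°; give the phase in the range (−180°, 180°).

At s = jω = j2000:
zero (s+5): 5 + j2000 → |·| = √(5²+2000²) = √4000025 ≈ 2000, ∠ = arctan(2000/5) ≈ 89.86°
zero (s+50): 50 + j2000 → |·| = √(50²+2000²) = √4002500 ≈ 2000.6, ∠ = arctan(2000/50) ≈ 88.57°
pole (s+8): 8 + j2000 → |·| = √(8²+2000²) = √4000064 ≈ 2000, ∠ = arctan(2000/8) ≈ 89.77°
pole (s+2000): 2000 + j2000 → |·| = √(2000²+2000²) = √8000000 ≈ 2828.4, ∠ = arctan(2000/2000) ≈ 45.00°
|H| = 10 · 4.0012e+06 / 5.6568e+06 ≈ 7.0733
Gain = 20 log₁₀(7.0733) ≈ 16.99 dB
∠H = 178.43° − 134.77° = 43.66°

17.0 dB, 43.7°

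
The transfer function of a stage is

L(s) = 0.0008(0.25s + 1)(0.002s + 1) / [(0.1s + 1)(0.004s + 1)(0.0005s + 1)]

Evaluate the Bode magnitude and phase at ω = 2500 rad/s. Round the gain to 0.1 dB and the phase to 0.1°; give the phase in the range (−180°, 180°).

At ω = 2500 rad/s:
zero (1 + j2500·0.25) = 1 + j625 → |·| ≈ 625, ∠ ≈ 89.91°
zero (1 + j2500·0.002) = 1 + j5 → |·| ≈ 5.099, ∠ ≈ 78.69°
pole (1 + j2500·0.1) = 1 + j250 → |·| ≈ 250, ∠ ≈ 89.77°
pole (1 + j2500·0.004) = 1 + j10 → |·| ≈ 10.05, ∠ ≈ 84.29°
pole (1 + j2500·0.0005) = 1 + j1.25 → |·| ≈ 1.6008, ∠ ≈ 51.34°
|L| = 0.0008 · 625 · 5.099 / (250 · 10.05 · 1.6008) ≈ 0.00063389
Gain = 20 log₁₀(0.00063389) ≈ -63.96 dB
∠L = (89.91° + 78.69°) − (89.77° + 84.29° + 51.34°) = -56.80°

-64.0 dB, -56.8°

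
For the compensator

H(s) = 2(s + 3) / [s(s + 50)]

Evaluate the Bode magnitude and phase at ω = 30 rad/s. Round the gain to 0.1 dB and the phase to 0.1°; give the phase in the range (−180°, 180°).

-29.3 dB, -36.7°

At s = jω = j30:
zero (s+3): 3 + j30 → |·| = √(3²+30²) = √909 ≈ 30.15, ∠ = arctan(30/3) ≈ 84.29°
pole (s+50): 50 + j30 → |·| = √(50²+30²) = √3400 ≈ 58.31, ∠ = arctan(30/50) ≈ 30.96°
pole at origin: |s| = 30, ∠ = 90.00° (in denominator)
|H| = 2 · 30.15 / 1749.3 ≈ 0.034471
Gain = 20 log₁₀(0.034471) ≈ -29.25 dB
∠H = 84.29° − 120.96° = -36.67°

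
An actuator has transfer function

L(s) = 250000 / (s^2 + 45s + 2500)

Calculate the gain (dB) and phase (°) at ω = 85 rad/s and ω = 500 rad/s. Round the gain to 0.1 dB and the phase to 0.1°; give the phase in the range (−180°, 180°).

ω = 85: 32.3 dB, -141.0°; ω = 500: 0.1 dB, -174.8°

At s = jω = j85:
quadratic: (j85)² + 45·j85 + 2500 = -4725 + j3825 → |·| ≈ 6079.2, ∠ ≈ 141.01°
|L| = 250000 / 6079.2 ≈ 41.124
Gain = 20 log₁₀(41.124) ≈ 32.28 dB
∠L = 0.00° − 141.01° = -141.01°

At s = jω = j500:
quadratic: (j500)² + 45·j500 + 2500 = -247500 + j22500 → |·| ≈ 2.4852e+05, ∠ ≈ 174.81°
|L| = 250000 / 2.4852e+05 ≈ 1.006
Gain = 20 log₁₀(1.006) ≈ 0.05 dB
∠L = 0.00° − 174.81° = -174.81°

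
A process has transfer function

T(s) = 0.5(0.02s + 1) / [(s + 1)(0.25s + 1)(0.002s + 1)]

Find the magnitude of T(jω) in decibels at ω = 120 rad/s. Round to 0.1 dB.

-69.1 dB

At ω = 120 rad/s:
zero (1 + j120·0.02) = 1 + j2.4 → |·| ≈ 2.6, ∠ ≈ 67.38°
pole (1 + j120·1) = 1 + j120 → |·| ≈ 120, ∠ ≈ 89.52°
pole (1 + j120·0.25) = 1 + j30 → |·| ≈ 30.017, ∠ ≈ 88.09°
pole (1 + j120·0.002) = 1 + j0.24 → |·| ≈ 1.0284, ∠ ≈ 13.50°
|T| = 0.5 · 2.6 / (120 · 30.017 · 1.0284) ≈ 0.00035094
Gain = 20 log₁₀(0.00035094) ≈ -69.10 dB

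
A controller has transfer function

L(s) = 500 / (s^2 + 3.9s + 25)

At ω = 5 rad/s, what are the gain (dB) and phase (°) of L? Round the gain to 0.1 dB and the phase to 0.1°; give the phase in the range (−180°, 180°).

At s = jω = j5:
quadratic: (j5)² + 3.9·j5 + 25 = 0 + j19.5 → |·| ≈ 19.5, ∠ ≈ 90.00°
|L| = 500 / 19.5 ≈ 25.641
Gain = 20 log₁₀(25.641) ≈ 28.18 dB
∠L = 0.00° − 90.00° = -90.00°

28.2 dB, -90.0°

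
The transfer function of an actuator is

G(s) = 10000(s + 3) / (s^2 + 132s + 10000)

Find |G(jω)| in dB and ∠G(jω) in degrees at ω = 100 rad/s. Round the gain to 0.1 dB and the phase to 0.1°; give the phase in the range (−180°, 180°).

At s = jω = j100:
zero (s+3): 3 + j100 → |·| = √(3²+100²) = √10009 ≈ 100.04, ∠ = arctan(100/3) ≈ 88.28°
quadratic: (j100)² + 132·j100 + 10000 = 0 + j13200 → |·| ≈ 13200, ∠ ≈ 90.00°
|G| = 10000 · 100.04 / 13200 ≈ 75.788
Gain = 20 log₁₀(75.788) ≈ 37.59 dB
∠G = 88.28° − 90.00° = -1.72°

37.6 dB, -1.7°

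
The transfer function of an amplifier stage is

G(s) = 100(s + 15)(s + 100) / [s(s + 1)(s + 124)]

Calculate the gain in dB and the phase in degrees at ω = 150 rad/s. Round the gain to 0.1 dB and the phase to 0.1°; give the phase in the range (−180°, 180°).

At s = jω = j150:
zero (s+15): 15 + j150 → |·| = √(15²+150²) = √22725 ≈ 150.75, ∠ = arctan(150/15) ≈ 84.29°
zero (s+100): 100 + j150 → |·| = √(100²+150²) = √32500 ≈ 180.28, ∠ = arctan(150/100) ≈ 56.31°
pole (s+1): 1 + j150 → |·| = √(1²+150²) = √22501 ≈ 150, ∠ = arctan(150/1) ≈ 89.62°
pole (s+124): 124 + j150 → |·| = √(124²+150²) = √37876 ≈ 194.62, ∠ = arctan(150/124) ≈ 50.42°
pole at origin: |s| = 150, ∠ = 90.00° (in denominator)
|G| = 100 · 27177 / 4.379e+06 ≈ 0.62062
Gain = 20 log₁₀(0.62062) ≈ -4.14 dB
∠G = 140.60° − 230.04° = -89.44°

-4.1 dB, -89.4°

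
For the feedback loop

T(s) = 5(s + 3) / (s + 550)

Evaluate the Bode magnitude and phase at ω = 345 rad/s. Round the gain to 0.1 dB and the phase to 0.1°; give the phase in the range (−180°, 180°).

8.5 dB, 57.4°

At s = jω = j345:
zero (s+3): 3 + j345 → |·| = √(3²+345²) = √119034 ≈ 345.01, ∠ = arctan(345/3) ≈ 89.50°
pole (s+550): 550 + j345 → |·| = √(550²+345²) = √421525 ≈ 649.25, ∠ = arctan(345/550) ≈ 32.10°
|T| = 5 · 345.01 / 649.25 ≈ 2.657
Gain = 20 log₁₀(2.657) ≈ 8.49 dB
∠T = 89.50° − 32.10° = 57.40°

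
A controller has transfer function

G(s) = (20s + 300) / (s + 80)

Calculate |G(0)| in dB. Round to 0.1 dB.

G(0) = 300 / 80 = 3.75
20 log₁₀(3.75) ≈ 11.48 dB

11.5 dB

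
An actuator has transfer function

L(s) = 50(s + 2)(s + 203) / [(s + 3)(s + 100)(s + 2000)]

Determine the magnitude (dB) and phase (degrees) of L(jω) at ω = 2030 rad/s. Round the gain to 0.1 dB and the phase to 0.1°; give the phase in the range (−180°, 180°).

-35.1 dB, -48.3°

At s = jω = j2030:
zero (s+2): 2 + j2030 → |·| = √(2²+2030²) = √4120904 ≈ 2030, ∠ = arctan(2030/2) ≈ 89.94°
zero (s+203): 203 + j2030 → |·| = √(203²+2030²) = √4162109 ≈ 2040.1, ∠ = arctan(2030/203) ≈ 84.29°
pole (s+3): 3 + j2030 → |·| = √(3²+2030²) = √4120909 ≈ 2030, ∠ = arctan(2030/3) ≈ 89.92°
pole (s+100): 100 + j2030 → |·| = √(100²+2030²) = √4130900 ≈ 2032.5, ∠ = arctan(2030/100) ≈ 87.18°
pole (s+2000): 2000 + j2030 → |·| = √(2000²+2030²) = √8120900 ≈ 2849.7, ∠ = arctan(2030/2000) ≈ 45.43°
|L| = 50 · 4.1414e+06 / 1.1758e+10 ≈ 0.017611
Gain = 20 log₁₀(0.017611) ≈ -35.08 dB
∠L = 174.23° − 222.53° = -48.30°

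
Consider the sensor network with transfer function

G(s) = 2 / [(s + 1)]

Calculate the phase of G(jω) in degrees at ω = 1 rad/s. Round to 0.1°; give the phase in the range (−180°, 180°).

At ω = 1 rad/s:
pole (1 + j1·1) = 1 + j1 → |·| ≈ 1.4142, ∠ ≈ 45.00°
∠G = (0°) − (45.00°) = -45.00°

-45.0°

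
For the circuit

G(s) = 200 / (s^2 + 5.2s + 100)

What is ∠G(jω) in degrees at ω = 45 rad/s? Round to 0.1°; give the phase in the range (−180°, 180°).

-173.1°

At s = jω = j45:
quadratic: (j45)² + 5.2·j45 + 100 = -1925 + j234 → |·| ≈ 1939.2, ∠ ≈ 173.07°
∠G = 0.00° − 173.07° = -173.07°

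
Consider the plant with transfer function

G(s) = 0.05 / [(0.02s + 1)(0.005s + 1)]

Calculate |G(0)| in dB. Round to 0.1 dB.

-26.0 dB

G(0) = 0.05 · 1 / 1 = 0.05
20 log₁₀(0.05) ≈ -26.02 dB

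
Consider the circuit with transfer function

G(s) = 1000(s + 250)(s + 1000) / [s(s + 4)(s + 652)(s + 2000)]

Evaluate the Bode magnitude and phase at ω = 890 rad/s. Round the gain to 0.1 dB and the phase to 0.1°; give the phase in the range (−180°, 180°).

-63.8 dB, -141.5°

At s = jω = j890:
zero (s+250): 250 + j890 → |·| = √(250²+890²) = √854600 ≈ 924.45, ∠ = arctan(890/250) ≈ 74.31°
zero (s+1000): 1000 + j890 → |·| = √(1000²+890²) = √1792100 ≈ 1338.7, ∠ = arctan(890/1000) ≈ 41.67°
pole (s+4): 4 + j890 → |·| = √(4²+890²) = √792116 ≈ 890.01, ∠ = arctan(890/4) ≈ 89.74°
pole (s+652): 652 + j890 → |·| = √(652²+890²) = √1217204 ≈ 1103.3, ∠ = arctan(890/652) ≈ 53.77°
pole (s+2000): 2000 + j890 → |·| = √(2000²+890²) = √4792100 ≈ 2189.1, ∠ = arctan(890/2000) ≈ 23.99°
pole at origin: |s| = 890, ∠ = 90.00° (in denominator)
|G| = 1000 · 1.2376e+06 / 1.9131e+12 ≈ 0.00064691
Gain = 20 log₁₀(0.00064691) ≈ -63.78 dB
∠G = 115.98° − 257.50° = -141.52°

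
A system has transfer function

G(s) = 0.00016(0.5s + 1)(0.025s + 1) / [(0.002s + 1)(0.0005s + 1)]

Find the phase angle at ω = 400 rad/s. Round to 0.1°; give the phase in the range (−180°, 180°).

At ω = 400 rad/s:
zero (1 + j400·0.5) = 1 + j200 → |·| ≈ 200, ∠ ≈ 89.71°
zero (1 + j400·0.025) = 1 + j10 → |·| ≈ 10.05, ∠ ≈ 84.29°
pole (1 + j400·0.002) = 1 + j0.8 → |·| ≈ 1.2806, ∠ ≈ 38.66°
pole (1 + j400·0.0005) = 1 + j0.2 → |·| ≈ 1.0198, ∠ ≈ 11.31°
∠G = (89.71° + 84.29°) − (38.66° + 11.31°) = 124.03°

124.0°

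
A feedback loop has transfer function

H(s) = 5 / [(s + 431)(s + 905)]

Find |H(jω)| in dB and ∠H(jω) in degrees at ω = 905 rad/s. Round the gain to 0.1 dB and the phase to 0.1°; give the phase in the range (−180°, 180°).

At s = jω = j905:
pole (s+431): 431 + j905 → |·| = √(431²+905²) = √1004786 ≈ 1002.4, ∠ = arctan(905/431) ≈ 64.53°
pole (s+905): 905 + j905 → |·| = √(905²+905²) = √1638050 ≈ 1279.9, ∠ = arctan(905/905) ≈ 45.00°
|H| = 5 / 1.283e+06 ≈ 3.8971e-06
Gain = 20 log₁₀(3.8971e-06) ≈ -108.19 dB
∠H = 0.00° − 109.53° = -109.53°

-108.2 dB, -109.5°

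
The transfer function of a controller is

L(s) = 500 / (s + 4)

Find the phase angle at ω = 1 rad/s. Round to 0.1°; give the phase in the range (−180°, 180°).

-14.0°

At s = jω = j1:
pole (s+4): 4 + j1 → |·| = √(4²+1²) = √17 ≈ 4.1231, ∠ = arctan(1/4) ≈ 14.04°
∠L = 0.00° − 14.04° = -14.04°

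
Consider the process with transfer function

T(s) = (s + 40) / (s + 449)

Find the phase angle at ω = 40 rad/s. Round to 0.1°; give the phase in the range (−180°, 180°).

39.9°

Substitute s = j40:
Numerator: (j40) + 40 = 40 + j40
Denominator: (j40) + 449 = 449 + j40
|N| = √(40² + 40²) ≈ 56.569, ∠N ≈ 45.00°
|D| = √(449² + 40²) ≈ 450.78, ∠D ≈ 5.09°
∠T = 45.00° − 5.09° = 39.91°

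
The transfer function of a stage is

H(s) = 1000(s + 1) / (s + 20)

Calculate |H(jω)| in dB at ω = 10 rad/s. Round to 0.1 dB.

At s = jω = j10:
zero (s+1): 1 + j10 → |·| = √(1²+10²) = √101 ≈ 10.05, ∠ = arctan(10/1) ≈ 84.29°
pole (s+20): 20 + j10 → |·| = √(20²+10²) = √500 ≈ 22.361, ∠ = arctan(10/20) ≈ 26.57°
|H| = 1000 · 10.05 / 22.361 ≈ 449.44
Gain = 20 log₁₀(449.44) ≈ 53.05 dB

53.1 dB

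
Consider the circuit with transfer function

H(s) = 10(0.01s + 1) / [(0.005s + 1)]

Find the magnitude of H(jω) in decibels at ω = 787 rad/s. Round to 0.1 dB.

At ω = 787 rad/s:
zero (1 + j787·0.01) = 1 + j7.87 → |·| ≈ 7.9333, ∠ ≈ 82.76°
pole (1 + j787·0.005) = 1 + j3.935 → |·| ≈ 4.0601, ∠ ≈ 75.74°
|H| = 10 · 7.9333 / (4.0601) ≈ 19.54
Gain = 20 log₁₀(19.54) ≈ 25.82 dB

25.8 dB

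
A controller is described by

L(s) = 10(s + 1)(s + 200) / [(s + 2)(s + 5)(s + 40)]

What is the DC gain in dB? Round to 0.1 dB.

L(0) = 10·1·200 / (2·5·40) = 5
20 log₁₀(5) ≈ 13.98 dB

14.0 dB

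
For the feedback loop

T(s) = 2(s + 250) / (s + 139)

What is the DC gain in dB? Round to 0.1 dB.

11.1 dB

T(0) = 2·250 / (139) ≈ 3.5971
20 log₁₀(3.5971) ≈ 11.12 dB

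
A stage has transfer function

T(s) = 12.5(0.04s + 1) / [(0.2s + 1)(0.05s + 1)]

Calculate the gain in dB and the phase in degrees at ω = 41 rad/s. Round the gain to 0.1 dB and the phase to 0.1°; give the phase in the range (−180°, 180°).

2.1 dB, -88.4°

At ω = 41 rad/s:
zero (1 + j41·0.04) = 1 + j1.64 → |·| ≈ 1.9208, ∠ ≈ 58.63°
pole (1 + j41·0.2) = 1 + j8.2 → |·| ≈ 8.2608, ∠ ≈ 83.05°
pole (1 + j41·0.05) = 1 + j2.05 → |·| ≈ 2.2809, ∠ ≈ 64.00°
|T| = 12.5 · 1.9208 / (8.2608 · 2.2809) ≈ 1.2743
Gain = 20 log₁₀(1.2743) ≈ 2.11 dB
∠T = (58.63°) − (83.05° + 64.00°) = -88.42°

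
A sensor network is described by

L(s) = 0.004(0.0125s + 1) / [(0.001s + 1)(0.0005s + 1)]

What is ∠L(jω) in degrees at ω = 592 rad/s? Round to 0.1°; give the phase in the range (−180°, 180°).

At ω = 592 rad/s:
zero (1 + j592·0.0125) = 1 + j7.4 → |·| ≈ 7.4673, ∠ ≈ 82.30°
pole (1 + j592·0.001) = 1 + j0.592 → |·| ≈ 1.1621, ∠ ≈ 30.63°
pole (1 + j592·0.0005) = 1 + j0.296 → |·| ≈ 1.0429, ∠ ≈ 16.49°
∠L = (82.30°) − (30.63° + 16.49°) = 35.18°

35.2°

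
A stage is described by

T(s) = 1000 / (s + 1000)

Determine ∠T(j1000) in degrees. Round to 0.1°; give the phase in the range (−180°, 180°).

Substitute s = j1000:
Numerator: 1000 = 1000 + j0
Denominator: (j1000) + 1000 = 1000 + j1000
|N| = √(1000² + 0²) ≈ 1000, ∠N ≈ 0.00°
|D| = √(1000² + 1000²) ≈ 1414.2, ∠D ≈ 45.00°
∠T = 0.00° − 45.00° = -45.00°

-45.0°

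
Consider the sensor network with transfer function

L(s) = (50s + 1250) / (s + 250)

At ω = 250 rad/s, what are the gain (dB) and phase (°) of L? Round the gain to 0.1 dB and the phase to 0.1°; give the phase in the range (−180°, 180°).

Substitute s = j250:
Numerator: 50(j250) + 1250 = 1250 + j12500
Denominator: (j250) + 250 = 250 + j250
|N| = √(1250² + 12500²) ≈ 12562, ∠N ≈ 84.29°
|D| = √(250² + 250²) ≈ 353.55, ∠D ≈ 45.00°
|L| = 12562 / 353.55 ≈ 35.531
Gain = 20 log₁₀(35.531) ≈ 31.01 dB
∠L = 84.29° − 45.00° = 39.29°

31.0 dB, 39.3°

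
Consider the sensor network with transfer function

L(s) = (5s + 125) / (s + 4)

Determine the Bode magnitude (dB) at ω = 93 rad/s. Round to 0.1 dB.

14.3 dB

Substitute s = j93:
Numerator: 5(j93) + 125 = 125 + j465
Denominator: (j93) + 4 = 4 + j93
|N| = √(125² + 465²) ≈ 481.51, ∠N ≈ 74.95°
|D| = √(4² + 93²) ≈ 93.086, ∠D ≈ 87.54°
|L| = 481.51 / 93.086 ≈ 5.1727
Gain = 20 log₁₀(5.1727) ≈ 14.27 dB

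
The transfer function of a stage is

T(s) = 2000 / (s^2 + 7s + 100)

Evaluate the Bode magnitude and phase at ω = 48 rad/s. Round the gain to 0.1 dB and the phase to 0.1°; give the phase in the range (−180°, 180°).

-0.9 dB, -171.3°

At s = jω = j48:
quadratic: (j48)² + 7·j48 + 100 = -2204 + j336 → |·| ≈ 2229.5, ∠ ≈ 171.33°
|T| = 2000 / 2229.5 ≈ 0.89706
Gain = 20 log₁₀(0.89706) ≈ -0.94 dB
∠T = 0.00° − 171.33° = -171.33°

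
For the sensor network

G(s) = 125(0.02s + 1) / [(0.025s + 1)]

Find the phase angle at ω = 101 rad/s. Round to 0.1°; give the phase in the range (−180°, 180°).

At ω = 101 rad/s:
zero (1 + j101·0.02) = 1 + j2.02 → |·| ≈ 2.254, ∠ ≈ 63.66°
pole (1 + j101·0.025) = 1 + j2.525 → |·| ≈ 2.7158, ∠ ≈ 68.39°
∠G = (63.66°) − (68.39°) = -4.73°

-4.7°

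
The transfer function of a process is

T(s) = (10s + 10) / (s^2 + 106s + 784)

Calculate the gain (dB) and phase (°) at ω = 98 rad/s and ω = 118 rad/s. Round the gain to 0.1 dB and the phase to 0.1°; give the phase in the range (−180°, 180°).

Substitute s = j98:
Numerator: 10(j98) + 10 = 10 + j980
Denominator: (j98)^2 + 106(j98) + 784 = -8820 + j10388
|N| = √(10² + 980²) ≈ 980.05, ∠N ≈ 89.42°
|D| = √(8820² + 10388²) ≈ 13627, ∠D ≈ 130.33°
|T| = 980.05 / 13627 ≈ 0.07192
Gain = 20 log₁₀(0.07192) ≈ -22.86 dB
∠T = 89.42° − 130.33° = -40.91°

Substitute s = j118:
Numerator: 10(j118) + 10 = 10 + j1180
Denominator: (j118)^2 + 106(j118) + 784 = -13140 + j12508
|N| = √(10² + 1180²) ≈ 1180, ∠N ≈ 89.51°
|D| = √(13140² + 12508²) ≈ 18141, ∠D ≈ 136.41°
|T| = 1180 / 18141 ≈ 0.065046
Gain = 20 log₁₀(0.065046) ≈ -23.74 dB
∠T = 89.51° − 136.41° = -46.90°

ω = 98: -22.9 dB, -40.9°; ω = 118: -23.7 dB, -46.9°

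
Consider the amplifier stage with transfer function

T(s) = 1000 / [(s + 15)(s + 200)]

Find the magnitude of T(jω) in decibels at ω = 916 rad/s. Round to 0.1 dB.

-58.7 dB

At s = jω = j916:
pole (s+15): 15 + j916 → |·| = √(15²+916²) = √839281 ≈ 916.12, ∠ = arctan(916/15) ≈ 89.06°
pole (s+200): 200 + j916 → |·| = √(200²+916²) = √879056 ≈ 937.58, ∠ = arctan(916/200) ≈ 77.68°
|T| = 1000 / 8.5894e+05 ≈ 0.0011642
Gain = 20 log₁₀(0.0011642) ≈ -58.68 dB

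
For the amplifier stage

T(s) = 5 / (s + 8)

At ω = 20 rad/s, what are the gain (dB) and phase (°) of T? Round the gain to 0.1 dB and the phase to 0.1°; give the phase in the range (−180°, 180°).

At s = jω = j20:
pole (s+8): 8 + j20 → |·| = √(8²+20²) = √464 ≈ 21.541, ∠ = arctan(20/8) ≈ 68.20°
|T| = 5 / 21.541 ≈ 0.23212
Gain = 20 log₁₀(0.23212) ≈ -12.69 dB
∠T = 0.00° − 68.20° = -68.20°

-12.7 dB, -68.2°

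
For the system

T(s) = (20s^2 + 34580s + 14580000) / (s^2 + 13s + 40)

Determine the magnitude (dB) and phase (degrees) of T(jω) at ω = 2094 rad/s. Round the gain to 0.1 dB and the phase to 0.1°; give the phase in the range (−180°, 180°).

27.4 dB, -44.4°

Substitute s = j2094:
Numerator: 20(j2094)^2 + 34580(j2094) + 14580000 = -73116720 + j72410520
Denominator: (j2094)^2 + 13(j2094) + 40 = -4384796 + j27222
|N| = √(73116720² + 72410520²) ≈ 1.029e+08, ∠N ≈ 135.28°
|D| = √(4384796² + 27222²) ≈ 4.3849e+06, ∠D ≈ 179.64°
|T| = 1.029e+08 / 4.3849e+06 ≈ 23.467
Gain = 20 log₁₀(23.467) ≈ 27.41 dB
∠T = 135.28° − 179.64° = -44.36°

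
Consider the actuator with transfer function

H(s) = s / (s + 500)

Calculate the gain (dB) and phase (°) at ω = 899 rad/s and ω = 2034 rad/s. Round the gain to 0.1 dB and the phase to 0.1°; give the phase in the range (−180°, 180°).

At s = jω = j899:
zero at origin: s = j899 → |·| = 899, ∠ = 90.00°
pole (s+500): 500 + j899 → |·| = √(500²+899²) = √1058201 ≈ 1028.7, ∠ = arctan(899/500) ≈ 60.92°
|H| = 1 · 899 / 1028.7 ≈ 0.87392
Gain = 20 log₁₀(0.87392) ≈ -1.17 dB
∠H = 90.00° − 60.92° = 29.08°

At s = jω = j2034:
zero at origin: s = j2034 → |·| = 2034, ∠ = 90.00°
pole (s+500): 500 + j2034 → |·| = √(500²+2034²) = √4387156 ≈ 2094.6, ∠ = arctan(2034/500) ≈ 76.19°
|H| = 1 · 2034 / 2094.6 ≈ 0.97107
Gain = 20 log₁₀(0.97107) ≈ -0.25 dB
∠H = 90.00° − 76.19° = 13.81°

ω = 899: -1.2 dB, 29.1°; ω = 2034: -0.3 dB, 13.8°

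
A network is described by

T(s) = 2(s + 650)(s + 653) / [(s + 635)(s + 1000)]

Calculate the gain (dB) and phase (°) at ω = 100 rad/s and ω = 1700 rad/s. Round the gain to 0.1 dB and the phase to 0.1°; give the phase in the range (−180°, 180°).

ω = 100: 2.6 dB, 2.8°; ω = 1700: 5.4 dB, 9.0°

At s = jω = j100:
zero (s+650): 650 + j100 → |·| = √(650²+100²) = √432500 ≈ 657.65, ∠ = arctan(100/650) ≈ 8.75°
zero (s+653): 653 + j100 → |·| = √(653²+100²) = √436409 ≈ 660.61, ∠ = arctan(100/653) ≈ 8.71°
pole (s+635): 635 + j100 → |·| = √(635²+100²) = √413225 ≈ 642.83, ∠ = arctan(100/635) ≈ 8.95°
pole (s+1000): 1000 + j100 → |·| = √(1000²+100²) = √1010000 ≈ 1005, ∠ = arctan(100/1000) ≈ 5.71°
|T| = 2 · 4.3445e+05 / 6.4604e+05 ≈ 1.345
Gain = 20 log₁₀(1.345) ≈ 2.57 dB
∠T = 17.46° − 14.66° = 2.80°

At s = jω = j1700:
zero (s+650): 650 + j1700 → |·| = √(650²+1700²) = √3312500 ≈ 1820, ∠ = arctan(1700/650) ≈ 69.08°
zero (s+653): 653 + j1700 → |·| = √(653²+1700²) = √3316409 ≈ 1821.1, ∠ = arctan(1700/653) ≈ 68.99°
pole (s+635): 635 + j1700 → |·| = √(635²+1700²) = √3293225 ≈ 1814.7, ∠ = arctan(1700/635) ≈ 69.52°
pole (s+1000): 1000 + j1700 → |·| = √(1000²+1700²) = √3890000 ≈ 1972.3, ∠ = arctan(1700/1000) ≈ 59.53°
|T| = 2 · 3.3144e+06 / 3.5791e+06 ≈ 1.8521
Gain = 20 log₁₀(1.8521) ≈ 5.35 dB
∠T = 138.07° − 129.05° = 9.02°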